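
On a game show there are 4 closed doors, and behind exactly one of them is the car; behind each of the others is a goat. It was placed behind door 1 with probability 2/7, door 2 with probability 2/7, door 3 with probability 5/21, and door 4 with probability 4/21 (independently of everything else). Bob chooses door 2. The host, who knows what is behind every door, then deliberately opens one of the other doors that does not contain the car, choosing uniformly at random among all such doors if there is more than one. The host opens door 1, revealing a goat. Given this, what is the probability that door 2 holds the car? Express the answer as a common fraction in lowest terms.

Consider each possible location of the car in turn.
If it is behind door 1 (prior 2/7): the host opened door 1, so this case is ruled out; weight (2/7)·0 = 0.
If it is behind door 2 (prior 2/7): the host has 3 equally likely choices, so probability 1/3; weight (2/7)·(1/3) = 2/21.
If it is behind door 3 (prior 5/21): the host has 2 equally likely choices, so probability 1/2; weight (5/21)·(1/2) = 5/42.
If it is behind door 4 (prior 4/21): the host has 2 equally likely choices, so probability 1/2; weight (4/21)·(1/2) = 2/21.
The weights sum to 13/42.
So P(the car behind door 2 | the host opened door 1) = (2/21) / (13/42) = 4/13.

4/13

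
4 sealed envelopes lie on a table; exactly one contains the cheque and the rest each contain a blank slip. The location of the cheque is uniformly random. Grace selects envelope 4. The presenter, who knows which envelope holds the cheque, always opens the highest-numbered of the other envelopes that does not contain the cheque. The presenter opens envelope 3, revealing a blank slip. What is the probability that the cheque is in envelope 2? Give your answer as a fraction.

1/3

Consider each possible location of the cheque in turn.
If it is in any of envelopes 1, 2, and 4 (prior 1/4 each): envelope 3 is the highest-numbered option available, probability 1; weight (1/4)·1 = 1/4 each.
If it is in envelope 3 (prior 1/4): the presenter opened envelope 3, so this case is ruled out; weight (1/4)·0 = 0.
The weights sum to 3/4.
So P(the cheque in envelope 2 | the presenter opened envelope 3) = (1/4) / (3/4) = 1/3.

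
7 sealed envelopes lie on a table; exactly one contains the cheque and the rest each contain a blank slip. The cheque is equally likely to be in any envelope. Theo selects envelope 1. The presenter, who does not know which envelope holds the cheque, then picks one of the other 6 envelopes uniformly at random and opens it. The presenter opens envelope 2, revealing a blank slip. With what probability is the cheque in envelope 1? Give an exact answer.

1/6

Condition on the true location of the cheque.
If it is in any of envelopes 1, 3, 4, 5, 6, and 7 (prior 1/7 each): the presenter picks envelope 2 with probability 1/6 regardless, and it is not the prize; weight (1/7)·(1/6) = 1/42 each.
If it is in envelope 2 (prior 1/7): the presenter opened envelope 2, so this case is ruled out; weight (1/7)·0 = 0.
The weights sum to 1/7.
So P(the cheque in envelope 1 | the presenter opened envelope 2) = (1/42) / (1/7) = 1/6.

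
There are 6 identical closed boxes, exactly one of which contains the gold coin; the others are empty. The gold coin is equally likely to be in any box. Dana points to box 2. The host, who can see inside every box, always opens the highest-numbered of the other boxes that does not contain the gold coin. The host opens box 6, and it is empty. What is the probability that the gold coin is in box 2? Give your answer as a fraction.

Condition on the true location of the gold coin.
If it is in any of boxes 1, 2, 3, 4, and 5 (prior 1/6 each): box 6 is the highest-numbered option available, probability 1; weight (1/6)·1 = 1/6 each.
If it is in box 6 (prior 1/6): the host opened box 6, so this case is ruled out; weight (1/6)·0 = 0.
The weights sum to 5/6.
So P(the gold coin in box 2 | the host opened box 6) = (1/6) / (5/6) = 1/5.

1/5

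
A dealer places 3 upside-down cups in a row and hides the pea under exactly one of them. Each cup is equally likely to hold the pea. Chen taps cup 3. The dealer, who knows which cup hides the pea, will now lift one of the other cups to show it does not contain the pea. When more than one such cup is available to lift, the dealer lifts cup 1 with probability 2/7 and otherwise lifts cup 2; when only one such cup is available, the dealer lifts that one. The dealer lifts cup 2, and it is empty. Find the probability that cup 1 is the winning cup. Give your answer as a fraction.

7/12

Apply Bayes' rule, conditioning on where the pea actually is.
If it is under cup 1 (prior 1/3): only cup 2 is available, probability 1; weight (1/3)·1 = 1/3.
If it is under cup 2 (prior 1/3): the dealer opened cup 2, so this case is ruled out; weight (1/3)·0 = 0.
If it is under cup 3 (prior 1/3): cup 1 is available but not opened, probability 5/7; weight (1/3)·(5/7) = 5/21.
The weights sum to 4/7.
So P(the pea under cup 1 | the dealer opened cup 2) = (1/3) / (4/7) = 7/12.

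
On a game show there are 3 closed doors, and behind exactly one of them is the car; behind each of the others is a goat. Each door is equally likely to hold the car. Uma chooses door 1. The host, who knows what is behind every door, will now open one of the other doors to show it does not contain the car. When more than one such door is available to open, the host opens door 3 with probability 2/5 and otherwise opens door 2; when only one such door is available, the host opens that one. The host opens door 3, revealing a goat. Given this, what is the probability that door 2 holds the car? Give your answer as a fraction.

5/7

Consider each possible location of the car in turn.
If it is behind door 1 (prior 1/3): door 3 is available, opened with probability 2/5; weight (1/3)·(2/5) = 2/15.
If it is behind door 2 (prior 1/3): only door 3 is available, probability 1; weight (1/3)·1 = 1/3.
If it is behind door 3 (prior 1/3): the host opened door 3, so this case is ruled out; weight (1/3)·0 = 0.
The weights sum to 7/15.
So P(the car behind door 2 | the host opened door 3) = (1/3) / (7/15) = 5/7.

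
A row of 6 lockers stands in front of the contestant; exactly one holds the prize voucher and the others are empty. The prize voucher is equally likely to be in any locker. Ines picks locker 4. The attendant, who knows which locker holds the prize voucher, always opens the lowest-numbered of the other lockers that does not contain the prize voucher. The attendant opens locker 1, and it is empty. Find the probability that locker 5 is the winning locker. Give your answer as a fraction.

1/5

Apply Bayes' rule, conditioning on where the prize voucher actually is.
If it is in locker 1 (prior 1/6): the attendant opened locker 1, so this case is ruled out; weight (1/6)·0 = 0.
If it is in any of lockers 2, 3, 4, 5, and 6 (prior 1/6 each): locker 1 is the lowest-numbered option available, probability 1; weight (1/6)·1 = 1/6 each.
The weights sum to 5/6.
So P(the prize voucher in locker 5 | the attendant opened locker 1) = (1/6) / (5/6) = 1/5.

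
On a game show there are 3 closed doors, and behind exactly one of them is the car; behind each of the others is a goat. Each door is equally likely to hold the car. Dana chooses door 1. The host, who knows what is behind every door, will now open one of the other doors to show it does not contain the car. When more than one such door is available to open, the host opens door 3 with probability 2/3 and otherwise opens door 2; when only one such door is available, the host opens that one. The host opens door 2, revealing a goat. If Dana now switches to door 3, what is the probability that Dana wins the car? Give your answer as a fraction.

Condition on the true location of the car.
If it is behind door 1 (prior 1/3): door 3 is available but not opened, probability 1/3; weight (1/3)·(1/3) = 1/9.
If it is behind door 2 (prior 1/3): the host opened door 2, so this case is ruled out; weight (1/3)·0 = 0.
If it is behind door 3 (prior 1/3): only door 2 is available, probability 1; weight (1/3)·1 = 1/3.
The weights sum to 4/9.
So P(the car behind door 3 | the host opened door 2) = (1/3) / (4/9) = 3/4.

3/4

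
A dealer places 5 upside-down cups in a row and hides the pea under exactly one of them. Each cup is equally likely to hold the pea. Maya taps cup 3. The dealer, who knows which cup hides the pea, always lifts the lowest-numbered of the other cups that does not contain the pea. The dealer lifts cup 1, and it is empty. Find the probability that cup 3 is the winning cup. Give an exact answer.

Apply Bayes' rule, conditioning on where the pea actually is.
If it is under cup 1 (prior 1/5): the dealer opened cup 1, so this case is ruled out; weight (1/5)·0 = 0.
If it is under any of cups 2, 3, 4, and 5 (prior 1/5 each): cup 1 is the lowest-numbered option available, probability 1; weight (1/5)·1 = 1/5 each.
The weights sum to 4/5.
So P(the pea under cup 3 | the dealer opened cup 1) = (1/5) / (4/5) = 1/4.

1/4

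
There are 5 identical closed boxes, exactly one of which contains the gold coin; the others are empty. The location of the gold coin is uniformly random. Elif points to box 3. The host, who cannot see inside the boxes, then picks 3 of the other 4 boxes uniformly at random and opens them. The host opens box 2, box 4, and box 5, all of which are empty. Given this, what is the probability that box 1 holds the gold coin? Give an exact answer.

Apply Bayes' rule, conditioning on where the gold coin actually is.
If it is in either of boxes 1 and 3 (prior 1/5 each): the host picks exactly this set with probability 1/4 regardless, and none is the prize; weight (1/5)·(1/4) = 1/20 each.
If it is in any of boxes 2, 4, and 5 (prior 1/5 each): that box was opened and seen not to hold the prize — ruled out; weight (1/5)·0 = 0 each.
The weights sum to 1/10.
So P(the gold coin in box 1 | the host opened box 2, box 4, and box 5) = (1/20) / (1/10) = 1/2.

1/2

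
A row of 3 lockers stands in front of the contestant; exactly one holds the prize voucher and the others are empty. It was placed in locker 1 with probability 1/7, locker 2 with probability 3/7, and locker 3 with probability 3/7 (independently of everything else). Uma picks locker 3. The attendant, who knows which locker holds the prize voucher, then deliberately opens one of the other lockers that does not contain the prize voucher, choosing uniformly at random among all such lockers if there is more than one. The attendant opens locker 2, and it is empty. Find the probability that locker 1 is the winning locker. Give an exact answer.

2/5

Consider each possible location of the prize voucher in turn.
If it is in locker 1 (prior 1/7): the attendant has no choice, probability 1; weight (1/7)·1 = 1/7.
If it is in locker 2 (prior 3/7): the attendant opened locker 2, so this case is ruled out; weight (3/7)·0 = 0.
If it is in locker 3 (prior 3/7): the attendant has 2 equally likely choices, so probability 1/2; weight (3/7)·(1/2) = 3/14.
The weights sum to 5/14.
So P(the prize voucher in locker 1 | the attendant opened locker 2) = (1/7) / (5/14) = 2/5.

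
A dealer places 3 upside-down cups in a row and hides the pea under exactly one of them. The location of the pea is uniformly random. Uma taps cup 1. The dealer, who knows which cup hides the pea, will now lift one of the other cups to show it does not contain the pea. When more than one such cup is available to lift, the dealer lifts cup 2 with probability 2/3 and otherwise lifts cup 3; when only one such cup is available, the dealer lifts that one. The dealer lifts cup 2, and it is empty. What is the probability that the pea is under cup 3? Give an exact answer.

3/5

Condition on the true location of the pea.
If it is under cup 1 (prior 1/3): cup 2 is available, opened with probability 2/3; weight (1/3)·(2/3) = 2/9.
If it is under cup 2 (prior 1/3): the dealer opened cup 2, so this case is ruled out; weight (1/3)·0 = 0.
If it is under cup 3 (prior 1/3): only cup 2 is available, probability 1; weight (1/3)·1 = 1/3.
The weights sum to 5/9.
So P(the pea under cup 3 | the dealer opened cup 2) = (1/3) / (5/9) = 3/5.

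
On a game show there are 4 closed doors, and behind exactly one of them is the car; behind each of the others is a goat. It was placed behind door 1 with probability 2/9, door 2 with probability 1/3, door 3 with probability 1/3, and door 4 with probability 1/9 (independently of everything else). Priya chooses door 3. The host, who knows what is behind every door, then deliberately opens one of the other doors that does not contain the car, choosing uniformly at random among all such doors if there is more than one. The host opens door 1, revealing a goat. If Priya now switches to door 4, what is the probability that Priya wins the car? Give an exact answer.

1/6

Condition on the true location of the car.
If it is behind door 1 (prior 2/9): the host opened door 1, so this case is ruled out; weight (2/9)·0 = 0.
If it is behind door 2 (prior 1/3): the host has 2 equally likely choices, so probability 1/2; weight (1/3)·(1/2) = 1/6.
If it is behind door 3 (prior 1/3): the host has 3 equally likely choices, so probability 1/3; weight (1/3)·(1/3) = 1/9.
If it is behind door 4 (prior 1/9): the host has 2 equally likely choices, so probability 1/2; weight (1/9)·(1/2) = 1/18.
The weights sum to 1/3.
So P(the car behind door 4 | the host opened door 1) = (1/18) / (1/3) = 1/6.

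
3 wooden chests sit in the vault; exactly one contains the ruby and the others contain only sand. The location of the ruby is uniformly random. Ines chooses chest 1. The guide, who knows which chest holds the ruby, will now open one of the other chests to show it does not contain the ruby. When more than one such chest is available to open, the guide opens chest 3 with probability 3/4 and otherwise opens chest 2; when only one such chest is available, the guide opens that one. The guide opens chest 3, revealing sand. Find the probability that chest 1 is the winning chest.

3/7

Apply Bayes' rule, conditioning on where the ruby actually is.
If it is in chest 1 (prior 1/3): chest 3 is available, opened with probability 3/4; weight (1/3)·(3/4) = 1/4.
If it is in chest 2 (prior 1/3): only chest 3 is available, probability 1; weight (1/3)·1 = 1/3.
If it is in chest 3 (prior 1/3): the guide opened chest 3, so this case is ruled out; weight (1/3)·0 = 0.
The weights sum to 7/12.
So P(the ruby in chest 1 | the guide opened chest 3) = (1/4) / (7/12) = 3/7.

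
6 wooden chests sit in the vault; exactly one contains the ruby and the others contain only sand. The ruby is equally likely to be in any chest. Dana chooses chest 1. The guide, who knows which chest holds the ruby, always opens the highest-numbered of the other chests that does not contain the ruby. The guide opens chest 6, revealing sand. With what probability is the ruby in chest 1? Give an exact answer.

1/5

Apply Bayes' rule, conditioning on where the ruby actually is.
If it is in any of chests 1, 2, 3, 4, and 5 (prior 1/6 each): chest 6 is the highest-numbered option available, probability 1; weight (1/6)·1 = 1/6 each.
If it is in chest 6 (prior 1/6): the guide opened chest 6, so this case is ruled out; weight (1/6)·0 = 0.
The weights sum to 5/6.
So P(the ruby in chest 1 | the guide opened chest 6) = (1/6) / (5/6) = 1/5.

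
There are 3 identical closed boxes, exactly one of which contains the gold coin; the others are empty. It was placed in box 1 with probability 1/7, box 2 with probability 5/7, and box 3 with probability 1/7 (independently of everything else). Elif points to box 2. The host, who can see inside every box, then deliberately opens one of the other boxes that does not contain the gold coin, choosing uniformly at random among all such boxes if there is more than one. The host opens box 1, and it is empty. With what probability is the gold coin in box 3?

2/7

Consider each possible location of the gold coin in turn.
If it is in box 1 (prior 1/7): the host opened box 1, so this case is ruled out; weight (1/7)·0 = 0.
If it is in box 2 (prior 5/7): the host has 2 equally likely choices, so probability 1/2; weight (5/7)·(1/2) = 5/14.
If it is in box 3 (prior 1/7): the host has no choice, probability 1; weight (1/7)·1 = 1/7.
The weights sum to 1/2.
So P(the gold coin in box 3 | the host opened box 1) = (1/7) / (1/2) = 2/7.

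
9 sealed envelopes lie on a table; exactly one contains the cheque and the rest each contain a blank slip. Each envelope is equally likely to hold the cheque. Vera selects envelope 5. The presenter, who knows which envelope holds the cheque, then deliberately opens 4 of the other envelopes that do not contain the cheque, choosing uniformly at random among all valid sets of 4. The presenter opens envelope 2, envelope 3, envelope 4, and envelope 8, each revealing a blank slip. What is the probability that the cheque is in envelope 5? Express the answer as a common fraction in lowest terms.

1/9

Consider each possible location of the cheque in turn.
If it is in any of envelopes 1, 6, 7, and 9 (prior 1/9 each): the presenter has 35 equally likely choices, so probability 1/35; weight (1/9)·(1/35) = 1/315 each.
If it is in any of envelopes 2, 3, 4, and 8 (prior 1/9 each): that envelope was opened and seen not to hold the prize — ruled out; weight (1/9)·0 = 0 each.
If it is in envelope 5 (prior 1/9): the presenter has 70 equally likely choices, so probability 1/70; weight (1/9)·(1/70) = 1/630.
The weights sum to 1/70.
So P(the cheque in envelope 5 | the presenter opened envelope 2, envelope 3, envelope 4, and envelope 8) = (1/630) / (1/70) = 1/9.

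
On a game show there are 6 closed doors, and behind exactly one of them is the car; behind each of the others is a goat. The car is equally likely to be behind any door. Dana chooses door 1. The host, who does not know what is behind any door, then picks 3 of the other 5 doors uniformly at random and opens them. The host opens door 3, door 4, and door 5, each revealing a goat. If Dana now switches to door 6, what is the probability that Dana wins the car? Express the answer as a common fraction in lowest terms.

1/3

Condition on the true location of the car.
If it is behind any of doors 1, 2, and 6 (prior 1/6 each): the host picks exactly this set with probability 1/10 regardless, and none is the prize; weight (1/6)·(1/10) = 1/60 each.
If it is behind any of doors 3, 4, and 5 (prior 1/6 each): that door was opened and seen not to hold the prize — ruled out; weight (1/6)·0 = 0 each.
The weights sum to 1/20.
So P(the car behind door 6 | the host opened door 3, door 4, and door 5) = (1/60) / (1/20) = 1/3.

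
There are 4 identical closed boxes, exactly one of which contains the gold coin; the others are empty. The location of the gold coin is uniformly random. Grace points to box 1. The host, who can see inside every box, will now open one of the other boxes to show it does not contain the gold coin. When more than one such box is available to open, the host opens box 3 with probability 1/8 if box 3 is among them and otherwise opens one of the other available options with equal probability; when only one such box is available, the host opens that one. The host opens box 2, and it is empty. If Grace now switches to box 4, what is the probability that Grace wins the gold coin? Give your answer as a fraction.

14/29

Condition on the true location of the gold coin.
If it is in box 1 (prior 1/4): box 3 is available but not opened; box 2 gets probability (1 − 1/8)/2 = 7/16; weight (1/4)·(7/16) = 7/64.
If it is in box 2 (prior 1/4): the host opened box 2, so this case is ruled out; weight (1/4)·0 = 0.
If it is in box 3 (prior 1/4): box 3 holds the prize so is unavailable; the host chooses uniformly among the 2 others, probability 1/2; weight (1/4)·(1/2) = 1/8.
If it is in box 4 (prior 1/4): box 3 is available but not opened, probability 7/8; weight (1/4)·(7/8) = 7/32.
The weights sum to 29/64.
So P(the gold coin in box 4 | the host opened box 2) = (7/32) / (29/64) = 14/29.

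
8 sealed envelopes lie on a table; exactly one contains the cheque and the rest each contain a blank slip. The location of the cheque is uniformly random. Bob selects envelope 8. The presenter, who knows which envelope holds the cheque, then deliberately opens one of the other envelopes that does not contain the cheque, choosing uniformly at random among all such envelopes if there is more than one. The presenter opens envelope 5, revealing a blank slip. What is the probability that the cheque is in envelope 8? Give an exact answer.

1/8

Consider each possible location of the cheque in turn.
If it is in any of envelopes 1, 2, 3, 4, 6, and 7 (prior 1/8 each): the presenter has 6 equally likely choices, so probability 1/6; weight (1/8)·(1/6) = 1/48 each.
If it is in envelope 5 (prior 1/8): the presenter opened envelope 5, so this case is ruled out; weight (1/8)·0 = 0.
If it is in envelope 8 (prior 1/8): the presenter has 7 equally likely choices, so probability 1/7; weight (1/8)·(1/7) = 1/56.
The weights sum to 1/7.
So P(the cheque in envelope 8 | the presenter opened envelope 5) = (1/56) / (1/7) = 1/8.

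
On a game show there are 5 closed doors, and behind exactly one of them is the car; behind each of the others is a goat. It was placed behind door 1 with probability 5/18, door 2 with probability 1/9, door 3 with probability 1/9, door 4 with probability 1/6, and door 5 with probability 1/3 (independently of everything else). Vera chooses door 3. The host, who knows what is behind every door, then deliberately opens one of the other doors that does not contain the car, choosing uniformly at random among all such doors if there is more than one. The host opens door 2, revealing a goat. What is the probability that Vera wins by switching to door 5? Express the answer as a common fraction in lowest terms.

Apply Bayes' rule, conditioning on where the car actually is.
If it is behind door 1 (prior 5/18): the host has 3 equally likely choices, so probability 1/3; weight (5/18)·(1/3) = 5/54.
If it is behind door 2 (prior 1/9): the host opened door 2, so this case is ruled out; weight (1/9)·0 = 0.
If it is behind door 3 (prior 1/9): the host has 4 equally likely choices, so probability 1/4; weight (1/9)·(1/4) = 1/36.
If it is behind door 4 (prior 1/6): the host has 3 equally likely choices, so probability 1/3; weight (1/6)·(1/3) = 1/18.
If it is behind door 5 (prior 1/3): the host has 3 equally likely choices, so probability 1/3; weight (1/3)·(1/3) = 1/9.
The weights sum to 31/108.
So P(the car behind door 5 | the host opened door 2) = (1/9) / (31/108) = 12/31.

12/31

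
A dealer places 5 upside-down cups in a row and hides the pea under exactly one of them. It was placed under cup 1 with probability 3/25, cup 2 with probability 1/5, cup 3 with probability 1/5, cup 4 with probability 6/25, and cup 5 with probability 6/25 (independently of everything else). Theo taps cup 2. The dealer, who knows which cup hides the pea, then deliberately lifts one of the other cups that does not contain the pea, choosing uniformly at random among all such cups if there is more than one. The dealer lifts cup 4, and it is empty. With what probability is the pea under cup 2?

Condition on the true location of the pea.
If it is under cup 1 (prior 3/25): the dealer has 3 equally likely choices, so probability 1/3; weight (3/25)·(1/3) = 1/25.
If it is under cup 2 (prior 1/5): the dealer has 4 equally likely choices, so probability 1/4; weight (1/5)·(1/4) = 1/20.
If it is under cup 3 (prior 1/5): the dealer has 3 equally likely choices, so probability 1/3; weight (1/5)·(1/3) = 1/15.
If it is under cup 4 (prior 6/25): the dealer opened cup 4, so this case is ruled out; weight (6/25)·0 = 0.
If it is under cup 5 (prior 6/25): the dealer has 3 equally likely choices, so probability 1/3; weight (6/25)·(1/3) = 2/25.
The weights sum to 71/300.
So P(the pea under cup 2 | the dealer opened cup 4) = (1/20) / (71/300) = 15/71.

15/71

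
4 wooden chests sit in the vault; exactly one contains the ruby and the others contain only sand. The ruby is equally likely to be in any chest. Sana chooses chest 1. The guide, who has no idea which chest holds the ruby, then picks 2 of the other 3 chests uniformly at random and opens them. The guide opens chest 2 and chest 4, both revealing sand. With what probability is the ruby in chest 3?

Because the guide chose which chests to open without knowing where the ruby is, the choice is independent of the prize location. Learning that none of the 2 opened chests holds the ruby simply rules out those 2 locations and leaves the remaining 2 chests still equally likely by symmetry.
So P(the ruby in chest 3) = 1/2.

1/2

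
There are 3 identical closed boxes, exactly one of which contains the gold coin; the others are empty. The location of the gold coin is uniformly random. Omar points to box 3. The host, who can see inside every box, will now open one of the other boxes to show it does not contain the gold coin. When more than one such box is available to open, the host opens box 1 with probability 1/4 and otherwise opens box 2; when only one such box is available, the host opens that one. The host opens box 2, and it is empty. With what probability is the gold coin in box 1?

4/7

Consider each possible location of the gold coin in turn.
If it is in box 1 (prior 1/3): only box 2 is available, probability 1; weight (1/3)·1 = 1/3.
If it is in box 2 (prior 1/3): the host opened box 2, so this case is ruled out; weight (1/3)·0 = 0.
If it is in box 3 (prior 1/3): box 1 is available but not opened, probability 3/4; weight (1/3)·(3/4) = 1/4.
The weights sum to 7/12.
So P(the gold coin in box 1 | the host opened box 2) = (1/3) / (7/12) = 4/7.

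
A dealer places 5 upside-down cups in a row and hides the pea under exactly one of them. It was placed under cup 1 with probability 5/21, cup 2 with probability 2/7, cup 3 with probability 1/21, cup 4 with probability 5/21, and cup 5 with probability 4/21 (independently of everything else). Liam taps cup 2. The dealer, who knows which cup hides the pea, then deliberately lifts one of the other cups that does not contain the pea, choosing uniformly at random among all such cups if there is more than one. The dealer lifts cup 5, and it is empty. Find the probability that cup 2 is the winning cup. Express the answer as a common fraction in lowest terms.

9/31

Apply Bayes' rule, conditioning on where the pea actually is.
If it is under either of cups 1 and 4 (prior 5/21 each): the dealer has 3 equally likely choices, so probability 1/3; weight (5/21)·(1/3) = 5/63 each.
If it is under cup 2 (prior 2/7): the dealer has 4 equally likely choices, so probability 1/4; weight (2/7)·(1/4) = 1/14.
If it is under cup 3 (prior 1/21): the dealer has 3 equally likely choices, so probability 1/3; weight (1/21)·(1/3) = 1/63.
If it is under cup 5 (prior 4/21): the dealer opened cup 5, so this case is ruled out; weight (4/21)·0 = 0.
The weights sum to 31/126.
So P(the pea under cup 2 | the dealer opened cup 5) = (1/14) / (31/126) = 9/31.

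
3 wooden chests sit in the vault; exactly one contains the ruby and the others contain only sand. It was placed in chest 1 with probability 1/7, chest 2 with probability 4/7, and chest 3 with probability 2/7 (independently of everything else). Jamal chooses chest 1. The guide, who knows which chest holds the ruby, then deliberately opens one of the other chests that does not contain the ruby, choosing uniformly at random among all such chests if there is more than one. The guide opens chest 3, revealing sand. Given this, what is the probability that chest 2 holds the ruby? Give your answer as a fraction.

8/9

Apply Bayes' rule, conditioning on where the ruby actually is.
If it is in chest 1 (prior 1/7): the guide has 2 equally likely choices, so probability 1/2; weight (1/7)·(1/2) = 1/14.
If it is in chest 2 (prior 4/7): the guide has no choice, probability 1; weight (4/7)·1 = 4/7.
If it is in chest 3 (prior 2/7): the guide opened chest 3, so this case is ruled out; weight (2/7)·0 = 0.
The weights sum to 9/14.
So P(the ruby in chest 2 | the guide opened chest 3) = (4/7) / (9/14) = 8/9.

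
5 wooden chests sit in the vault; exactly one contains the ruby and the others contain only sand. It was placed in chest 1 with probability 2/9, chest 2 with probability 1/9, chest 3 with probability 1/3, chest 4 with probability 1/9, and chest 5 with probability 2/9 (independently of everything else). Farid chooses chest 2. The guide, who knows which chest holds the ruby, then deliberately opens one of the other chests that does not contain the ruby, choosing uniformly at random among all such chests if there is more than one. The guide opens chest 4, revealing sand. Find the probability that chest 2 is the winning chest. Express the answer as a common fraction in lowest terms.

3/31

Apply Bayes' rule, conditioning on where the ruby actually is.
If it is in either of chests 1 and 5 (prior 2/9 each): the guide has 3 equally likely choices, so probability 1/3; weight (2/9)·(1/3) = 2/27 each.
If it is in chest 2 (prior 1/9): the guide has 4 equally likely choices, so probability 1/4; weight (1/9)·(1/4) = 1/36.
If it is in chest 3 (prior 1/3): the guide has 3 equally likely choices, so probability 1/3; weight (1/3)·(1/3) = 1/9.
If it is in chest 4 (prior 1/9): the guide opened chest 4, so this case is ruled out; weight (1/9)·0 = 0.
The weights sum to 31/108.
So P(the ruby in chest 2 | the guide opened chest 4) = (1/36) / (31/108) = 3/31.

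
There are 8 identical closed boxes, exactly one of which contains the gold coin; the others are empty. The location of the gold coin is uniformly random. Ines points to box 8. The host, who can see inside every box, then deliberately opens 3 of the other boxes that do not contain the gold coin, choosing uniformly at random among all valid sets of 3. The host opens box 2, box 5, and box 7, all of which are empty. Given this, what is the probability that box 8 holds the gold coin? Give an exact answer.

Condition on the true location of the gold coin.
If it is in any of boxes 1, 3, 4, and 6 (prior 1/8 each): the host has 20 equally likely choices, so probability 1/20; weight (1/8)·(1/20) = 1/160 each.
If it is in any of boxes 2, 5, and 7 (prior 1/8 each): that box was opened and seen not to hold the prize — ruled out; weight (1/8)·0 = 0 each.
If it is in box 8 (prior 1/8): the host has 35 equally likely choices, so probability 1/35; weight (1/8)·(1/35) = 1/280.
The weights sum to 1/35.
So P(the gold coin in box 8 | the host opened box 2, box 5, and box 7) = (1/280) / (1/35) = 1/8.

1/8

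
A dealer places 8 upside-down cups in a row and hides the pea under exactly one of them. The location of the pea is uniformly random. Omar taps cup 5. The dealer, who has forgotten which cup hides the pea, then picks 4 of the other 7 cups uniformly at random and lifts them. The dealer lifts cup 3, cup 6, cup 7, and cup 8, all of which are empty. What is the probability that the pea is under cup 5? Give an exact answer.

Apply Bayes' rule, conditioning on where the pea actually is.
If it is under any of cups 1, 2, 4, and 5 (prior 1/8 each): the dealer picks exactly this set with probability 1/35 regardless, and none is the prize; weight (1/8)·(1/35) = 1/280 each.
If it is under any of cups 3, 6, 7, and 8 (prior 1/8 each): that cup was opened and seen not to hold the prize — ruled out; weight (1/8)·0 = 0 each.
The weights sum to 1/70.
So P(the pea under cup 5 | the dealer opened cup 3, cup 6, cup 7, and cup 8) = (1/280) / (1/70) = 1/4.

1/4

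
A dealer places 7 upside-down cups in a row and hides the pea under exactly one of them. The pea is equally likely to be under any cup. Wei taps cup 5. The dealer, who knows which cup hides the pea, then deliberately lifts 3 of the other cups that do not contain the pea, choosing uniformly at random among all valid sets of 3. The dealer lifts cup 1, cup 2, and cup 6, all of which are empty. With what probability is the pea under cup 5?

Apply Bayes' rule, conditioning on where the pea actually is.
If it is under any of cups 1, 2, and 6 (prior 1/7 each): that cup was opened and seen not to hold the prize — ruled out; weight (1/7)·0 = 0 each.
If it is under any of cups 3, 4, and 7 (prior 1/7 each): the dealer has 10 equally likely choices, so probability 1/10; weight (1/7)·(1/10) = 1/70 each.
If it is under cup 5 (prior 1/7): the dealer has 20 equally likely choices, so probability 1/20; weight (1/7)·(1/20) = 1/140.
The weights sum to 1/20.
So P(the pea under cup 5 | the dealer opened cup 1, cup 2, and cup 6) = (1/140) / (1/20) = 1/7.

1/7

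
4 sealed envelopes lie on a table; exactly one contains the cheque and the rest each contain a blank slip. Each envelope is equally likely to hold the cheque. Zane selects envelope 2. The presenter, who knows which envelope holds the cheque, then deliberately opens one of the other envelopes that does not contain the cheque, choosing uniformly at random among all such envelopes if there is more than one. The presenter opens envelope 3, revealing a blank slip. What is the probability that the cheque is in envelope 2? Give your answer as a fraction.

Condition on the true location of the cheque.
If it is in either of envelopes 1 and 4 (prior 1/4 each): the presenter has 2 equally likely choices, so probability 1/2; weight (1/4)·(1/2) = 1/8 each.
If it is in envelope 2 (prior 1/4): the presenter has 3 equally likely choices, so probability 1/3; weight (1/4)·(1/3) = 1/12.
If it is in envelope 3 (prior 1/4): the presenter opened envelope 3, so this case is ruled out; weight (1/4)·0 = 0.
The weights sum to 1/3.
So P(the cheque in envelope 2 | the presenter opened envelope 3) = (1/12) / (1/3) = 1/4.

1/4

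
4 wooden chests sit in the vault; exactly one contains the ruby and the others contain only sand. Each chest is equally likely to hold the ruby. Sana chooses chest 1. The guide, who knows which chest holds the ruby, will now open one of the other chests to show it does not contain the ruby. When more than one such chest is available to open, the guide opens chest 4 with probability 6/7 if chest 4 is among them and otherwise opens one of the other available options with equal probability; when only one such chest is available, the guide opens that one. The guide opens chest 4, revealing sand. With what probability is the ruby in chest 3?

1/3

Apply Bayes' rule, conditioning on where the ruby actually is.
If it is in any of chests 1, 2, and 3 (prior 1/4 each): chest 4 is available, opened with probability 6/7; weight (1/4)·(6/7) = 3/14 each.
If it is in chest 4 (prior 1/4): the guide opened chest 4, so this case is ruled out; weight (1/4)·0 = 0.
The weights sum to 9/14.
So P(the ruby in chest 3 | the guide opened chest 4) = (3/14) / (9/14) = 1/3.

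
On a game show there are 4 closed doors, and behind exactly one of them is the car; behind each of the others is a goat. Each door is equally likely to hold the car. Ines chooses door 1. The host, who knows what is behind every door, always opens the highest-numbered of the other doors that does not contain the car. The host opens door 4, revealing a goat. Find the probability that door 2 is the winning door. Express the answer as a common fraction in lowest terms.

Apply Bayes' rule, conditioning on where the car actually is.
If it is behind any of doors 1, 2, and 3 (prior 1/4 each): door 4 is the highest-numbered option available, probability 1; weight (1/4)·1 = 1/4 each.
If it is behind door 4 (prior 1/4): the host opened door 4, so this case is ruled out; weight (1/4)·0 = 0.
The weights sum to 3/4.
So P(the car behind door 2 | the host opened door 4) = (1/4) / (3/4) = 1/3.

1/3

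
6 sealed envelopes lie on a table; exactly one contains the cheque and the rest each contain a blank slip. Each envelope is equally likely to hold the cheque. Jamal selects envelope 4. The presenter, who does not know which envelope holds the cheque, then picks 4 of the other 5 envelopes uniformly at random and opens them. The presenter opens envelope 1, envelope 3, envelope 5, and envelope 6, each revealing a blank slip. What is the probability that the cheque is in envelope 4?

1/2

Apply Bayes' rule, conditioning on where the cheque actually is.
If it is in any of envelopes 1, 3, 5, and 6 (prior 1/6 each): that envelope was opened and seen not to hold the prize — ruled out; weight (1/6)·0 = 0 each.
If it is in either of envelopes 2 and 4 (prior 1/6 each): the presenter picks exactly this set with probability 1/5 regardless, and none is the prize; weight (1/6)·(1/5) = 1/30 each.
The weights sum to 1/15.
So P(the cheque in envelope 4 | the presenter opened envelope 1, envelope 3, envelope 5, and envelope 6) = (1/30) / (1/15) = 1/2.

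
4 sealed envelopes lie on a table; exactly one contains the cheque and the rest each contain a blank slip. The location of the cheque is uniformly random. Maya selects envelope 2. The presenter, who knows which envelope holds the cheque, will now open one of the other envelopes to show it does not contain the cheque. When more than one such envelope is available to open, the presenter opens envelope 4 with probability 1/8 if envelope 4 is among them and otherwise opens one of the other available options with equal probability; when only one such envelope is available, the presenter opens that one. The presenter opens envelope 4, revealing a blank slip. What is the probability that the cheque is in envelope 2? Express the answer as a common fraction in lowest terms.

Consider each possible location of the cheque in turn.
If it is in any of envelopes 1, 2, and 3 (prior 1/4 each): envelope 4 is available, opened with probability 1/8; weight (1/4)·(1/8) = 1/32 each.
If it is in envelope 4 (prior 1/4): the presenter opened envelope 4, so this case is ruled out; weight (1/4)·0 = 0.
The weights sum to 3/32.
So P(the cheque in envelope 2 | the presenter opened envelope 4) = (1/32) / (3/32) = 1/3.

1/3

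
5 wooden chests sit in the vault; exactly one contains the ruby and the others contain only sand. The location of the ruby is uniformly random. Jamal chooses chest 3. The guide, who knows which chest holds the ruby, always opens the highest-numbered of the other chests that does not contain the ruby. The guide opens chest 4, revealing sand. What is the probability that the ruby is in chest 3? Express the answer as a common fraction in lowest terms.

Apply Bayes' rule, conditioning on where the ruby actually is.
If it is in any of chests 1, 2, and 3 (prior 1/5 each): the guide would have opened chest 5 instead, probability 0; weight (1/5)·0 = 0 each.
If it is in chest 4 (prior 1/5): the guide opened chest 4, so this case is ruled out; weight (1/5)·0 = 0.
If it is in chest 5 (prior 1/5): chest 4 is the highest-numbered option available, probability 1; weight (1/5)·1 = 1/5.
The weights sum to 1/5.
So P(the ruby in chest 3 | the guide opened chest 4) = 0 / (1/5) = 0.

0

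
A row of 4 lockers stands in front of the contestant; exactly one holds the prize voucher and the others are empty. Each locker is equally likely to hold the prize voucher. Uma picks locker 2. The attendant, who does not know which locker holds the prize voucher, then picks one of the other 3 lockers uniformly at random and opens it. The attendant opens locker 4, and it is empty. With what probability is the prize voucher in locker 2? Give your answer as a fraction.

Consider each possible location of the prize voucher in turn.
If it is in any of lockers 1, 2, and 3 (prior 1/4 each): the attendant picks locker 4 with probability 1/3 regardless, and it is not the prize; weight (1/4)·(1/3) = 1/12 each.
If it is in locker 4 (prior 1/4): the attendant opened locker 4, so this case is ruled out; weight (1/4)·0 = 0.
The weights sum to 1/4.
So P(the prize voucher in locker 2 | the attendant opened locker 4) = (1/12) / (1/4) = 1/3.

1/3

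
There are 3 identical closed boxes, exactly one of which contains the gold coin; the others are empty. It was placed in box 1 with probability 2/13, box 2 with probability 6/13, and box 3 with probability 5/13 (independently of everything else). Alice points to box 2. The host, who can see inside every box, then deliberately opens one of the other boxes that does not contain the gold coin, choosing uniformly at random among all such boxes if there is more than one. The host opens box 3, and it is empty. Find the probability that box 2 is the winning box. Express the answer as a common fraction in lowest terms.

3/5

Apply Bayes' rule, conditioning on where the gold coin actually is.
If it is in box 1 (prior 2/13): the host has no choice, probability 1; weight (2/13)·1 = 2/13.
If it is in box 2 (prior 6/13): the host has 2 equally likely choices, so probability 1/2; weight (6/13)·(1/2) = 3/13.
If it is in box 3 (prior 5/13): the host opened box 3, so this case is ruled out; weight (5/13)·0 = 0.
The weights sum to 5/13.
So P(the gold coin in box 2 | the host opened box 3) = (3/13) / (5/13) = 3/5.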